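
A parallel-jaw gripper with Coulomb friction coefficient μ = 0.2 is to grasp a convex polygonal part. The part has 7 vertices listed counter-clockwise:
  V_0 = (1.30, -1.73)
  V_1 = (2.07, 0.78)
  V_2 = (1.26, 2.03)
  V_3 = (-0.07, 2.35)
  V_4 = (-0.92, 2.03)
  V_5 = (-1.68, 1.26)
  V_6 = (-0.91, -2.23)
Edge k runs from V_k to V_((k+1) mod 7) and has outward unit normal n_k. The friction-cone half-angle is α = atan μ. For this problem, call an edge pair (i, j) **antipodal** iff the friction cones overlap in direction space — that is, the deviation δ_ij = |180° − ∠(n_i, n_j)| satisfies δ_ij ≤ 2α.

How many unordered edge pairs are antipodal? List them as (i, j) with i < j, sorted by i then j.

count = 2; pairs: (1,5), (3,6)

α = atan 0.2 = 11.31°;  2α = 22.62°
n_0 = (+0.9560, -0.2933)
n_1 = (+0.8392, +0.5438)
n_2 = (+0.2339, +0.9723)
n_3 = (-0.3523, +0.9359)
n_4 = (-0.7117, +0.7025)
n_5 = (-0.9765, -0.2154)
n_6 = (+0.2207, -0.9753)
  (0,1): δ = 130.00°  ·
  (0,2): δ = 86.47°  ·
  (0,3): δ = 52.32°  ·
  (0,4): δ = 27.57°  ·
  (0,5): δ = 29.50°  ·
  (0,6): δ = 119.80°  ·
  (1,2): δ = 136.47°  ·
  (1,3): δ = 102.31°  ·
  (1,4): δ = 77.57°  ·
  (1,5): δ = 20.50°  ✓
  (1,6): δ = 69.80°  ·
  (2,3): δ = 145.84°  ·
  (2,4): δ = 121.10°  ·
  (2,5): δ = 64.03°  ·
  (2,6): δ = 26.28°  ·
  (3,4): δ = 155.26°  ·
  (3,5): δ = 98.19°  ·
  (3,6): δ = 7.88°  ✓
  (4,5): δ = 122.93°  ·
  (4,6): δ = 32.63°  ·
  (5,6): δ = 89.69°  ·
antipodal pairs: 2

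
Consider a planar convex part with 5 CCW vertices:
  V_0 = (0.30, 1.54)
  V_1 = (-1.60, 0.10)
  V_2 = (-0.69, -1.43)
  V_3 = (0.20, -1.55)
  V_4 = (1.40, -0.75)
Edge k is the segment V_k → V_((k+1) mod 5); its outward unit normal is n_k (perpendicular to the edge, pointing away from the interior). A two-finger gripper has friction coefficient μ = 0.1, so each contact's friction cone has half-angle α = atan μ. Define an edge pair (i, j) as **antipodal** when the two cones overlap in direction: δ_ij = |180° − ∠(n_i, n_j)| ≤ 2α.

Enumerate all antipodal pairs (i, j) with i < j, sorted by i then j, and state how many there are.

α = atan 0.1 = 5.71°;  2α = 11.42°
n_0 = (-0.6040, +0.7970)
n_1 = (-0.8595, -0.5112)
n_2 = (-0.1336, -0.9910)
n_3 = (+0.5547, -0.8321)
n_4 = (+0.9014, +0.4330)
  (0,1): δ = 96.42°  ·
  (0,2): δ = 44.84°  ·
  (0,3): δ = 3.47°  ✓
  (0,4): δ = 78.50°  ·
  (1,2): δ = 128.42°  ·
  (1,3): δ = 87.05°  ·
  (1,4): δ = 5.09°  ✓
  (2,3): δ = 138.63°  ·
  (2,4): δ = 56.66°  ·
  (3,4): δ = 98.03°  ·
antipodal pairs: 2

count = 2; pairs: (0,3), (1,4)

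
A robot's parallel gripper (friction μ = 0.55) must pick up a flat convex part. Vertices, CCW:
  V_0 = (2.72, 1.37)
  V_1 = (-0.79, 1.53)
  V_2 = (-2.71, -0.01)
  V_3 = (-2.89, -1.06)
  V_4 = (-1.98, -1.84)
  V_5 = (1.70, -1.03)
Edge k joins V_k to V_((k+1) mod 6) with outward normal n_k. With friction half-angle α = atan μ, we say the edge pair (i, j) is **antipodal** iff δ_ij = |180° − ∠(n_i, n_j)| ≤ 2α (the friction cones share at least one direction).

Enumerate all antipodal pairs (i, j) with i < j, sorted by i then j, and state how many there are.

count = 5; pairs: (0,3), (0,4), (1,4), (1,5), (2,5)

α = atan 0.55 = 28.81°;  2α = 57.62°
n_0 = (+0.0455, +0.9990)
n_1 = (-0.6257, +0.7801)
n_2 = (-0.9856, +0.1690)
n_3 = (-0.6508, -0.7593)
n_4 = (+0.2150, -0.9766)
n_5 = (+0.9203, -0.3911)
  (0,1): δ = 138.66°  ·
  (0,2): δ = 97.12°  ·
  (0,3): δ = 37.99°  ✓
  (0,4): δ = 15.02°  ✓
  (0,5): δ = 69.58°  ·
  (1,2): δ = 138.46°  ·
  (1,3): δ = 79.33°  ·
  (1,4): δ = 26.32°  ✓
  (1,5): δ = 28.24°  ✓
  (2,3): δ = 120.87°  ·
  (2,4): δ = 67.86°  ·
  (2,5): δ = 13.30°  ✓
  (3,4): δ = 126.99°  ·
  (3,5): δ = 72.42°  ·
  (4,5): δ = 125.44°  ·
antipodal pairs: 5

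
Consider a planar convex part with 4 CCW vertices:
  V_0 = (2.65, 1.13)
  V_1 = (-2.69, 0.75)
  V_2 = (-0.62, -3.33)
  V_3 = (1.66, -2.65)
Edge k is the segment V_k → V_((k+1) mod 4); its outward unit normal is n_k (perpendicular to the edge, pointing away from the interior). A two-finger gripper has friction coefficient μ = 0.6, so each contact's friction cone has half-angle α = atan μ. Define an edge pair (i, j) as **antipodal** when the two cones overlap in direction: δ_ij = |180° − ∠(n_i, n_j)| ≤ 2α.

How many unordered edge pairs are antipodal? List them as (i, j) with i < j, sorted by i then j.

α = atan 0.6 = 30.96°;  2α = 61.93°
n_0 = (-0.0710, +0.9975)
n_1 = (-0.8918, -0.4525)
n_2 = (+0.2858, -0.9583)
n_3 = (+0.9674, -0.2534)
  (0,1): δ = 67.17°  ·
  (0,2): δ = 12.54°  ✓
  (0,3): δ = 71.25°  ·
  (1,2): δ = 100.29°  ·
  (1,3): δ = 41.58°  ✓
  (2,3): δ = 121.28°  ·
antipodal pairs: 2

count = 2; pairs: (0,2), (1,3)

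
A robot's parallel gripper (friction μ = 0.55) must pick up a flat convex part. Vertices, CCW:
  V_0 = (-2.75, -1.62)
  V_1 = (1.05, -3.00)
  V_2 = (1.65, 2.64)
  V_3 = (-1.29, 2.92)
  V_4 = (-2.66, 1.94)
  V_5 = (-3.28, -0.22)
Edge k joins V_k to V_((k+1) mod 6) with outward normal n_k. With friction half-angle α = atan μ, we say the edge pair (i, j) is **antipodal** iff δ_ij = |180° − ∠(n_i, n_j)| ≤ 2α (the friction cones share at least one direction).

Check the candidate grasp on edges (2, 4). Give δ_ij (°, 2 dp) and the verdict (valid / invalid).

α = atan 0.55 = 28.81°;  2α = 57.62°
edge 2: e_2 = (-2.94, +0.28);  n_2 = (+0.0948, +0.9955)
edge 4: e_4 = (-0.62, -2.16);  n_4 = (-0.9612, +0.2759)
∠(n_2, n_4) = 79.42°
δ = |180° − 79.42°| = 100.58°
100.58° > 2α = 57.62°  →  invalid

δ = 100.58°, invalid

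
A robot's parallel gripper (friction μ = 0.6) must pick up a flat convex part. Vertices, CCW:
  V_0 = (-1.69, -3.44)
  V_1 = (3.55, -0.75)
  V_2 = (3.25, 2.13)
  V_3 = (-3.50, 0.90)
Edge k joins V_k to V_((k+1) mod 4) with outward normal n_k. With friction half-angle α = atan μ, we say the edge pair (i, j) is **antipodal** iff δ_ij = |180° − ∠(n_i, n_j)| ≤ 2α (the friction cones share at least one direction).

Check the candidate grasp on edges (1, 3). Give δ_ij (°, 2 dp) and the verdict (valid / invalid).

δ = 16.69°, valid

α = atan 0.6 = 30.96°;  2α = 61.93°
edge 1: e_1 = (-0.30, +2.88);  n_1 = (+0.9946, +0.1036)
edge 3: e_3 = (+1.81, -4.34);  n_3 = (-0.9230, -0.3849)
∠(n_1, n_3) = 163.31°
δ = |180° − 163.31°| = 16.69°
16.69° ≤ 2α = 61.93°  →  valid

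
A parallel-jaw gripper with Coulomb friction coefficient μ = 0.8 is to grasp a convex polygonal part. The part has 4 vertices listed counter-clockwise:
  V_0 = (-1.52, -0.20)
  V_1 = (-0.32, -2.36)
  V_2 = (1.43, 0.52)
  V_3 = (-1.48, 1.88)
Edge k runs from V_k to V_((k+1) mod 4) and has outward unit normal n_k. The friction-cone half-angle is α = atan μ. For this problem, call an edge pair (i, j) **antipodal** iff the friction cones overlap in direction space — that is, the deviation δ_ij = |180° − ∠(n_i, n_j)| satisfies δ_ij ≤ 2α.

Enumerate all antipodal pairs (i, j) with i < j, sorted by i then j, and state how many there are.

α = atan 0.8 = 38.66°;  2α = 77.32°
n_0 = (-0.8742, -0.4856)
n_1 = (+0.8546, -0.5193)
n_2 = (+0.4234, +0.9059)
n_3 = (-0.9998, +0.0192)
  (0,1): δ = 60.34°  ✓
  (0,2): δ = 35.90°  ✓
  (0,3): δ = 149.84°  ·
  (1,2): δ = 83.76°  ·
  (1,3): δ = 30.18°  ✓
  (2,3): δ = 66.05°  ✓
antipodal pairs: 4

count = 4; pairs: (0,1), (0,2), (1,3), (2,3)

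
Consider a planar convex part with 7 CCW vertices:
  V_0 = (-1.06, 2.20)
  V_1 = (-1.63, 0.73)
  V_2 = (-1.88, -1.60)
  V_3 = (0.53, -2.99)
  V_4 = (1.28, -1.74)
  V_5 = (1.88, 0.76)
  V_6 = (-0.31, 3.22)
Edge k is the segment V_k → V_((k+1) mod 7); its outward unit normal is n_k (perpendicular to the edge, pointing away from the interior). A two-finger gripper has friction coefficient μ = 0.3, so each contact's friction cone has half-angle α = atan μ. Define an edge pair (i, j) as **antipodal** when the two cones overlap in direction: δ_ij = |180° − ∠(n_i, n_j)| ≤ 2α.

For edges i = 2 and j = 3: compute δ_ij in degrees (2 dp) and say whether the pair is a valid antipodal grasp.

α = atan 0.3 = 16.70°;  2α = 33.40°
edge 2: e_2 = (+2.41, -1.39);  n_2 = (-0.4996, -0.8662)
edge 3: e_3 = (+0.75, +1.25);  n_3 = (+0.8575, -0.5145)
∠(n_2, n_3) = 89.01°
δ = |180° − 89.01°| = 90.99°
90.99° > 2α = 33.40°  →  invalid

δ = 90.99°, invalid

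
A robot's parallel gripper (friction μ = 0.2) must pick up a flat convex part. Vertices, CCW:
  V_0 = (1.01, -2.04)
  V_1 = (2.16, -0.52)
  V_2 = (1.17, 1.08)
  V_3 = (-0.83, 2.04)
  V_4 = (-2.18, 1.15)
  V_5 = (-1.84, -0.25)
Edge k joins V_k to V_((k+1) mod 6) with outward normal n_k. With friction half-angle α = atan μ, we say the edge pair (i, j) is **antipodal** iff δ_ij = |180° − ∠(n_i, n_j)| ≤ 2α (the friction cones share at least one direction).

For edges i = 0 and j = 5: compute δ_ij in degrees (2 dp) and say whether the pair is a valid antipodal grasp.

δ = 94.98°, invalid

α = atan 0.2 = 11.31°;  2α = 22.62°
edge 0: e_0 = (+1.15, +1.52);  n_0 = (+0.7975, -0.6034)
edge 5: e_5 = (+2.85, -1.79);  n_5 = (-0.5319, -0.8468)
∠(n_0, n_5) = 85.02°
δ = |180° − 85.02°| = 94.98°
94.98° > 2α = 22.62°  →  invalid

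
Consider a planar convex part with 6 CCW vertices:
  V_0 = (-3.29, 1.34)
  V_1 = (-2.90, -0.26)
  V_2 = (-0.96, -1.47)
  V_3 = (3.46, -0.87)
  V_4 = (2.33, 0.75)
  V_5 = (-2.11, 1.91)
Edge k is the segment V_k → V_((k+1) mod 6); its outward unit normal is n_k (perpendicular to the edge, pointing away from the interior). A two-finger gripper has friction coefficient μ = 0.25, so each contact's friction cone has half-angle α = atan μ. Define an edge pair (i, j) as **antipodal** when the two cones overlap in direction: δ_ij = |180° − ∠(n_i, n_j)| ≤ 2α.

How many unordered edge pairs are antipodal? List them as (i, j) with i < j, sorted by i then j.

count = 5; pairs: (0,3), (1,3), (1,4), (2,4), (2,5)

α = atan 0.25 = 14.04°;  2α = 28.07°
n_0 = (-0.9716, -0.2368)
n_1 = (-0.5292, -0.8485)
n_2 = (+0.1345, -0.9909)
n_3 = (+0.8202, +0.5721)
n_4 = (+0.2528, +0.9675)
n_5 = (-0.4350, +0.9004)
  (0,1): δ = 135.65°  ·
  (0,2): δ = 95.97°  ·
  (0,3): δ = 21.20°  ✓
  (0,4): δ = 61.66°  ·
  (0,5): δ = 102.08°  ·
  (1,2): δ = 140.32°  ·
  (1,3): δ = 23.15°  ✓
  (1,4): δ = 17.31°  ✓
  (1,5): δ = 57.74°  ·
  (2,3): δ = 62.83°  ·
  (2,4): δ = 22.37°  ✓
  (2,5): δ = 18.05°  ✓
  (3,4): δ = 139.54°  ·
  (3,5): δ = 99.11°  ·
  (4,5): δ = 139.58°  ·
antipodal pairs: 5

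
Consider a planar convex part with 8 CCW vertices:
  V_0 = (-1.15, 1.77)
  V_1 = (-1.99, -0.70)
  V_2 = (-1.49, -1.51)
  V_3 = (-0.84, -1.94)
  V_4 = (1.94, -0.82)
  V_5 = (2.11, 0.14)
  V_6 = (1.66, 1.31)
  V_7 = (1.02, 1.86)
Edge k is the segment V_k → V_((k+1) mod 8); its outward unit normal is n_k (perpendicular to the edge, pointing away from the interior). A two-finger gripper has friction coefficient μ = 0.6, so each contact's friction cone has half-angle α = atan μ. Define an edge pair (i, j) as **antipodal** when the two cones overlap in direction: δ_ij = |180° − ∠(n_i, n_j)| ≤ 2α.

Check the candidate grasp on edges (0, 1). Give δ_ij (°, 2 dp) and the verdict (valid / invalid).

δ = 129.53°, invalid

α = atan 0.6 = 30.96°;  2α = 61.93°
edge 0: e_0 = (-0.84, -2.47);  n_0 = (-0.9467, +0.3220)
edge 1: e_1 = (+0.50, -0.81);  n_1 = (-0.8509, -0.5253)
∠(n_0, n_1) = 50.47°
δ = |180° − 50.47°| = 129.53°
129.53° > 2α = 61.93°  →  invalid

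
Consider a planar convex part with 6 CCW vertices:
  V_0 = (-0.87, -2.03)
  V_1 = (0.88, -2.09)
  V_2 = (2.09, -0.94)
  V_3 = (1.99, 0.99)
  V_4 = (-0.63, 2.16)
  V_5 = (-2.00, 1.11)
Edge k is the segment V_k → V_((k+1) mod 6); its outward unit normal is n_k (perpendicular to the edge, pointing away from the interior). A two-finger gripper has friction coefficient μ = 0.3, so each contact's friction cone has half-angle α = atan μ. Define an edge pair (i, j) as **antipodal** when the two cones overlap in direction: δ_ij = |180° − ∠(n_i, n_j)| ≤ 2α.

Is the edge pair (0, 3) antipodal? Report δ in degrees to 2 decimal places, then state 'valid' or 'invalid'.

δ = 22.10°, valid

α = atan 0.3 = 16.70°;  2α = 33.40°
edge 0: e_0 = (+1.75, -0.06);  n_0 = (-0.0343, -0.9994)
edge 3: e_3 = (-2.62, +1.17);  n_3 = (+0.4078, +0.9131)
∠(n_0, n_3) = 157.90°
δ = |180° − 157.90°| = 22.10°
22.10° ≤ 2α = 33.40°  →  valid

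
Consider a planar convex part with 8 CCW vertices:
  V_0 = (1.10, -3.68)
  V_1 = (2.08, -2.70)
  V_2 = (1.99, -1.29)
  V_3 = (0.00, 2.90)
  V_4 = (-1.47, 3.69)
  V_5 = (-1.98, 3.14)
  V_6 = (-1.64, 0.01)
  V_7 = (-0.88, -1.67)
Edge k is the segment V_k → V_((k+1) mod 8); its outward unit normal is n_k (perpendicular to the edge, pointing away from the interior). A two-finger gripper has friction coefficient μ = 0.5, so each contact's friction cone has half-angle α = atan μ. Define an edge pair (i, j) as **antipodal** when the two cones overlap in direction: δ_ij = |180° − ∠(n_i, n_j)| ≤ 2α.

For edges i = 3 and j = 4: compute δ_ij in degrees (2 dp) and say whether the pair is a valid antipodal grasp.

α = atan 0.5 = 26.57°;  2α = 53.13°
edge 3: e_3 = (-1.47, +0.79);  n_3 = (+0.4734, +0.8809)
edge 4: e_4 = (-0.51, -0.55);  n_4 = (-0.7333, +0.6799)
∠(n_3, n_4) = 75.42°
δ = |180° − 75.42°| = 104.58°
104.58° > 2α = 53.13°  →  invalid

δ = 104.58°, invalid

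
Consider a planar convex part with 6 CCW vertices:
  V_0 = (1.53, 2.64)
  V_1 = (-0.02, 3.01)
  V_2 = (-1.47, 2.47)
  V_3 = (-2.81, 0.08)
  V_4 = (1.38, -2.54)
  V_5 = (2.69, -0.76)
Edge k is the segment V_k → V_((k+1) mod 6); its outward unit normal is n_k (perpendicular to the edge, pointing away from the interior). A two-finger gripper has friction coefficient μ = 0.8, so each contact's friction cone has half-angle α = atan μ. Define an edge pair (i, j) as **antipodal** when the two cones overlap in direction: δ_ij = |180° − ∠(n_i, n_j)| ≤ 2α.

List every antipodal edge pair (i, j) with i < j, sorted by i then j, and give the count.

count = 7; pairs: (0,3), (0,4), (1,3), (1,4), (2,4), (2,5), (3,5)

α = atan 0.8 = 38.66°;  2α = 77.32°
n_0 = (+0.2322, +0.9727)
n_1 = (-0.3490, +0.9371)
n_2 = (-0.8723, +0.4890)
n_3 = (-0.5302, -0.8479)
n_4 = (+0.8054, -0.5927)
n_5 = (+0.9464, +0.3229)
  (0,1): δ = 146.15°  ·
  (0,2): δ = 105.85°  ·
  (0,3): δ = 18.59°  ✓
  (0,4): δ = 67.07°  ✓
  (0,5): δ = 122.26°  ·
  (1,2): δ = 139.70°  ·
  (1,3): δ = 52.44°  ✓
  (1,4): δ = 33.22°  ✓
  (1,5): δ = 88.41°  ·
  (2,3): δ = 92.74°  ·
  (2,4): δ = 7.07°  ✓
  (2,5): δ = 48.12°  ✓
  (3,4): δ = 94.33°  ·
  (3,5): δ = 39.14°  ✓
  (4,5): δ = 124.81°  ·
antipodal pairs: 7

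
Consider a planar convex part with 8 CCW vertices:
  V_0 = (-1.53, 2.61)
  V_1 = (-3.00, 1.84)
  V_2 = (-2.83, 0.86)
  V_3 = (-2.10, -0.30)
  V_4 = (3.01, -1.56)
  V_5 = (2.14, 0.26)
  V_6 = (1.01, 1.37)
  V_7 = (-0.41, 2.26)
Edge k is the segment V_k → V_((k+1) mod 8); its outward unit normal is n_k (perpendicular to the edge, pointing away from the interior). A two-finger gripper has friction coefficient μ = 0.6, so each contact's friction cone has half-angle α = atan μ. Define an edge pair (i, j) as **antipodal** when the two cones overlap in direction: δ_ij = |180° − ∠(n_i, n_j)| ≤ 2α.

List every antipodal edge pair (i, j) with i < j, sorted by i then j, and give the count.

count = 12; pairs: (0,3), (1,4), (1,5), (1,6), (2,4), (2,5), (2,6), (2,7), (3,4), (3,5), (3,6), (3,7)

α = atan 0.6 = 30.96°;  2α = 61.93°
n_0 = (-0.4640, +0.8858)
n_1 = (-0.9853, -0.1709)
n_2 = (-0.8464, -0.5326)
n_3 = (-0.2394, -0.9709)
n_4 = (+0.9022, +0.4313)
n_5 = (+0.7008, +0.7134)
n_6 = (+0.5311, +0.8473)
n_7 = (+0.2983, +0.9545)
  (0,1): δ = 107.80°  ·
  (0,2): δ = 85.46°  ·
  (0,3): δ = 41.50°  ✓
  (0,4): δ = 87.90°  ·
  (0,5): δ = 107.87°  ·
  (0,6): δ = 120.28°  ·
  (0,7): δ = 135.00°  ·
  (1,2): δ = 157.66°  ·
  (1,3): δ = 113.69°  ·
  (1,4): δ = 15.71°  ✓
  (1,5): δ = 35.67°  ✓
  (1,6): δ = 48.08°  ✓
  (1,7): δ = 62.80°  ·
  (2,3): δ = 136.03°  ·
  (2,4): δ = 6.63°  ✓
  (2,5): δ = 13.33°  ✓
  (2,6): δ = 25.74°  ✓
  (2,7): δ = 40.46°  ✓
  (3,4): δ = 50.60°  ✓
  (3,5): δ = 30.64°  ✓
  (3,6): δ = 18.23°  ✓
  (3,7): δ = 3.50°  ✓
  (4,5): δ = 160.04°  ·
  (4,6): δ = 147.63°  ·
  (4,7): δ = 132.90°  ·
  (5,6): δ = 167.59°  ·
  (5,7): δ = 152.87°  ·
  (6,7): δ = 165.28°  ·
antipodal pairs: 12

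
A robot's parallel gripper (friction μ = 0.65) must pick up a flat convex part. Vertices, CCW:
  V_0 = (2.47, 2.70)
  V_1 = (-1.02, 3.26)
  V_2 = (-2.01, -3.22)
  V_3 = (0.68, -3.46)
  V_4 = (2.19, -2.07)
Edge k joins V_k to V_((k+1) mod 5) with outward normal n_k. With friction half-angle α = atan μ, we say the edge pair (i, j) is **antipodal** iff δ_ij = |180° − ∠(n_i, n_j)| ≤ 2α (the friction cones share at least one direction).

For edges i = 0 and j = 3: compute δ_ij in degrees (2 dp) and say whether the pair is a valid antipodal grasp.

α = atan 0.65 = 33.02°;  2α = 66.05°
edge 0: e_0 = (-3.49, +0.56);  n_0 = (+0.1584, +0.9874)
edge 3: e_3 = (+1.51, +1.39);  n_3 = (+0.6773, -0.7357)
∠(n_0, n_3) = 128.25°
δ = |180° − 128.25°| = 51.75°
51.75° ≤ 2α = 66.05°  →  valid

δ = 51.75°, valid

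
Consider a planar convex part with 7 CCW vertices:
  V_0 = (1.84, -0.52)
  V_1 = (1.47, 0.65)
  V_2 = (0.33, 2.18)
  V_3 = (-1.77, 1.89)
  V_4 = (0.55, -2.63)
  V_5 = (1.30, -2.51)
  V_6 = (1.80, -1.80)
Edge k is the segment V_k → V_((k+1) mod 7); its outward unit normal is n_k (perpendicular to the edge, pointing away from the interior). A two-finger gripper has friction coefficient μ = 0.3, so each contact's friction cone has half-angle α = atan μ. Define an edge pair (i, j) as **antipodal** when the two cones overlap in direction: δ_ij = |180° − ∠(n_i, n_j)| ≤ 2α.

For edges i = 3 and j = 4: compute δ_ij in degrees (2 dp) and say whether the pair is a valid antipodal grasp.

δ = 108.08°, invalid

α = atan 0.3 = 16.70°;  2α = 33.40°
edge 3: e_3 = (+2.32, -4.52);  n_3 = (-0.8897, -0.4566)
edge 4: e_4 = (+0.75, +0.12);  n_4 = (+0.1580, -0.9874)
∠(n_3, n_4) = 71.92°
δ = |180° − 71.92°| = 108.08°
108.08° > 2α = 33.40°  →  invalid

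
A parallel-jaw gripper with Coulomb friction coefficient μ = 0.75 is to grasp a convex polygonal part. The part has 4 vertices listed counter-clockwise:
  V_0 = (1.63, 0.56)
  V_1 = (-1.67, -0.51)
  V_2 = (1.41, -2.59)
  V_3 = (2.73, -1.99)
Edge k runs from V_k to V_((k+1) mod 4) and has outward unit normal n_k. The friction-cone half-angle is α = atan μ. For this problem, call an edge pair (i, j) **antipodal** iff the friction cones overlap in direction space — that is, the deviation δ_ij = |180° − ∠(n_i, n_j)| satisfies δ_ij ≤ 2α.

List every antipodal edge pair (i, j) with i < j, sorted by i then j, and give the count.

count = 3; pairs: (0,1), (0,2), (1,3)

α = atan 0.75 = 36.87°;  2α = 73.74°
n_0 = (-0.3084, +0.9512)
n_1 = (-0.5597, -0.8287)
n_2 = (+0.4138, -0.9104)
n_3 = (+0.9182, +0.3961)
  (0,1): δ = 52.00°  ✓
  (0,2): δ = 6.48°  ✓
  (0,3): δ = 95.37°  ·
  (1,2): δ = 121.52°  ·
  (1,3): δ = 32.63°  ✓
  (2,3): δ = 91.11°  ·
antipodal pairs: 3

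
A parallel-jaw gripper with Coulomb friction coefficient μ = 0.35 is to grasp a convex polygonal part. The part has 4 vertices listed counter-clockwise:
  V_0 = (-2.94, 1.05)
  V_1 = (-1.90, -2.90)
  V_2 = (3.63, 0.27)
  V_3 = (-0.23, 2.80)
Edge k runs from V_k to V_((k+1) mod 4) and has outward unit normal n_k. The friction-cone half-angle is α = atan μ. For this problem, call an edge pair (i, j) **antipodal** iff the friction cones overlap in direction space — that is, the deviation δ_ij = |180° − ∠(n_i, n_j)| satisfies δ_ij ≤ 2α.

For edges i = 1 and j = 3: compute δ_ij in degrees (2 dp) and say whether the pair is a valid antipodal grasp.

δ = 3.03°, valid

α = atan 0.35 = 19.29°;  2α = 38.58°
edge 1: e_1 = (+5.53, +3.17);  n_1 = (+0.4973, -0.8676)
edge 3: e_3 = (-2.71, -1.75);  n_3 = (-0.5425, +0.8401)
∠(n_1, n_3) = 176.97°
δ = |180° − 176.97°| = 3.03°
3.03° ≤ 2α = 38.58°  →  valid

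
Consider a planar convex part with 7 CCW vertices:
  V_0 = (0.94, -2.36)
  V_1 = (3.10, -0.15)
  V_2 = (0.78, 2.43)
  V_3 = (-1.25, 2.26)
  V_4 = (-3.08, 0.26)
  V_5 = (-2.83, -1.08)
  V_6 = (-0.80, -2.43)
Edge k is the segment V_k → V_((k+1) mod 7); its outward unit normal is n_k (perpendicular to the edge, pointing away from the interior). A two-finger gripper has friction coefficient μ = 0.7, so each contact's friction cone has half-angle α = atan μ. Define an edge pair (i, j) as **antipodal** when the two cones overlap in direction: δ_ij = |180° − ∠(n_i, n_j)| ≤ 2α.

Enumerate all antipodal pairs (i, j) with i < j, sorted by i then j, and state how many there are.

count = 9; pairs: (0,2), (0,3), (0,4), (1,4), (1,5), (1,6), (2,5), (2,6), (3,6)

α = atan 0.7 = 34.99°;  2α = 69.98°
n_0 = (+0.7152, -0.6990)
n_1 = (+0.7436, +0.6686)
n_2 = (-0.0835, +0.9965)
n_3 = (-0.7378, +0.6751)
n_4 = (-0.9830, -0.1834)
n_5 = (-0.5538, -0.8327)
n_6 = (+0.0402, -0.9992)
  (0,1): δ = 93.69°  ·
  (0,2): δ = 40.87°  ✓
  (0,3): δ = 1.89°  ✓
  (0,4): δ = 54.91°  ✓
  (0,5): δ = 100.72°  ·
  (0,6): δ = 136.65°  ·
  (1,2): δ = 127.18°  ·
  (1,3): δ = 84.42°  ·
  (1,4): δ = 31.39°  ✓
  (1,5): δ = 14.41°  ✓
  (1,6): δ = 50.34°  ✓
  (2,3): δ = 137.25°  ·
  (2,4): δ = 84.22°  ·
  (2,5): δ = 38.41°  ✓
  (2,6): δ = 2.48°  ✓
  (3,4): δ = 126.97°  ·
  (3,5): δ = 81.17°  ·
  (3,6): δ = 45.24°  ✓
  (4,5): δ = 134.19°  ·
  (4,6): δ = 98.26°  ·
  (5,6): δ = 144.07°  ·
antipodal pairs: 9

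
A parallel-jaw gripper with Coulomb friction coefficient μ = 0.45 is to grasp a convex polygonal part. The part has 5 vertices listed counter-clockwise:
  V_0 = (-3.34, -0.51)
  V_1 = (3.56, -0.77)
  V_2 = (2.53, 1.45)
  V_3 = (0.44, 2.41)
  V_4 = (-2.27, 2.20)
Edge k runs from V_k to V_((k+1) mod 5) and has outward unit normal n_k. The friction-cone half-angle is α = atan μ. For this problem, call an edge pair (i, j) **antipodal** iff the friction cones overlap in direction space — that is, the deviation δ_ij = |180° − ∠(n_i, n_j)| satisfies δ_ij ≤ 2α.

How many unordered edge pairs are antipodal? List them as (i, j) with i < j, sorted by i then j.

α = atan 0.45 = 24.23°;  2α = 48.46°
n_0 = (-0.0377, -0.9993)
n_1 = (+0.9071, +0.4209)
n_2 = (+0.4174, +0.9087)
n_3 = (-0.0773, +0.9970)
n_4 = (-0.9301, +0.3672)
  (0,1): δ = 62.95°  ·
  (0,2): δ = 22.51°  ✓
  (0,3): δ = 6.59°  ✓
  (0,4): δ = 70.61°  ·
  (1,2): δ = 139.56°  ·
  (1,3): δ = 110.46°  ·
  (1,4): δ = 46.44°  ✓
  (2,3): δ = 150.90°  ·
  (2,4): δ = 86.88°  ·
  (3,4): δ = 115.98°  ·
antipodal pairs: 3

count = 3; pairs: (0,2), (0,3), (1,4)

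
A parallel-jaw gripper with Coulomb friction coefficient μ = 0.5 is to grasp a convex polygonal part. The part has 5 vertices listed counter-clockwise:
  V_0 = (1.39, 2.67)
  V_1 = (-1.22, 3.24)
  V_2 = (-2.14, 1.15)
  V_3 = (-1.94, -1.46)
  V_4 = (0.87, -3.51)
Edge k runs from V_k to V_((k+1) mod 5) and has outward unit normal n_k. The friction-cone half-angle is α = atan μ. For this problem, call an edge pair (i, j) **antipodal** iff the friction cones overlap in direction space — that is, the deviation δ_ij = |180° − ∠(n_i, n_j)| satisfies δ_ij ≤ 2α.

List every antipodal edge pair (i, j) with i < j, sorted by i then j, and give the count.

α = atan 0.5 = 26.57°;  2α = 53.13°
n_0 = (+0.2134, +0.9770)
n_1 = (-0.9153, +0.4029)
n_2 = (-0.9971, -0.0764)
n_3 = (-0.5894, -0.8079)
n_4 = (+0.9965, -0.0838)
  (0,1): δ = 101.44°  ·
  (0,2): δ = 73.30°  ·
  (0,3): δ = 23.79°  ✓
  (0,4): δ = 97.51°  ·
  (1,2): δ = 151.86°  ·
  (1,3): δ = 102.35°  ·
  (1,4): δ = 18.95°  ✓
  (2,3): δ = 130.49°  ·
  (2,4): δ = 9.19°  ✓
  (3,4): δ = 58.70°  ·
antipodal pairs: 3

count = 3; pairs: (0,3), (1,4), (2,4)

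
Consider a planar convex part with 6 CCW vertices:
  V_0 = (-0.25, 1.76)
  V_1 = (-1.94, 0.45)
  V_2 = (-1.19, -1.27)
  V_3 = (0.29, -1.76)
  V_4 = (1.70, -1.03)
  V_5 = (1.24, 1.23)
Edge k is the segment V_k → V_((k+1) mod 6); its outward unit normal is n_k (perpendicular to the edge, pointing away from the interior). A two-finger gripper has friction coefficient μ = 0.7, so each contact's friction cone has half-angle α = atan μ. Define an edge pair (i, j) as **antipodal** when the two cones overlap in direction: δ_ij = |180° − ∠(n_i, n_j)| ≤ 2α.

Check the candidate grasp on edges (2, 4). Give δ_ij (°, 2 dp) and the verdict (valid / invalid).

δ = 60.18°, valid

α = atan 0.7 = 34.99°;  2α = 69.98°
edge 2: e_2 = (+1.48, -0.49);  n_2 = (-0.3143, -0.9493)
edge 4: e_4 = (-0.46, +2.26);  n_4 = (+0.9799, +0.1995)
∠(n_2, n_4) = 119.82°
δ = |180° − 119.82°| = 60.18°
60.18° ≤ 2α = 69.98°  →  valid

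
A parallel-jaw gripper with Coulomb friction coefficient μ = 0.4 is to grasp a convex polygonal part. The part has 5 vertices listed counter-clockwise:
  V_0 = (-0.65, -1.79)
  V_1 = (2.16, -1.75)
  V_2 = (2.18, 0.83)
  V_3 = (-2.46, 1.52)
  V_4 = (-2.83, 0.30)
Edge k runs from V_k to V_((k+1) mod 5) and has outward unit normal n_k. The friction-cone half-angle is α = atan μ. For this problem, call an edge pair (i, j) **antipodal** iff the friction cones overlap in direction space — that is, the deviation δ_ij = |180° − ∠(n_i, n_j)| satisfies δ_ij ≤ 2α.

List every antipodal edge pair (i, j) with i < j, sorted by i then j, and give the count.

α = atan 0.4 = 21.80°;  2α = 43.60°
n_0 = (+0.0142, -0.9999)
n_1 = (+1.0000, -0.0078)
n_2 = (+0.1471, +0.9891)
n_3 = (-0.9570, +0.2902)
n_4 = (-0.6920, -0.7219)
  (0,1): δ = 91.26°  ·
  (0,2): δ = 9.27°  ✓
  (0,3): δ = 72.31°  ·
  (0,4): δ = 135.39°  ·
  (1,2): δ = 98.01°  ·
  (1,3): δ = 16.43°  ✓
  (1,4): δ = 46.65°  ·
  (2,3): δ = 98.41°  ·
  (2,4): δ = 35.33°  ✓
  (3,4): δ = 116.92°  ·
antipodal pairs: 3

count = 3; pairs: (0,2), (1,3), (2,4)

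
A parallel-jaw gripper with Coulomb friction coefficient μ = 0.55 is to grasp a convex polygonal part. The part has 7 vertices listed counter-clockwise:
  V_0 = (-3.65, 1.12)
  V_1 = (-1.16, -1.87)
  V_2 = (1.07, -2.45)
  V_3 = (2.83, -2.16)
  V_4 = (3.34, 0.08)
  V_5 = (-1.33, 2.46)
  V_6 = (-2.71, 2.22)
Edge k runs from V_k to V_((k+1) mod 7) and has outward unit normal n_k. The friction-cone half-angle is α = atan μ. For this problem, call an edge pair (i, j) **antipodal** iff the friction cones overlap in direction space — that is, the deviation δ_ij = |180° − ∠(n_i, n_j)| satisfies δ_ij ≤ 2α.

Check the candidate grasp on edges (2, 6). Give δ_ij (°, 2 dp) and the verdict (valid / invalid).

α = atan 0.55 = 28.81°;  2α = 57.62°
edge 2: e_2 = (+1.76, +0.29);  n_2 = (+0.1626, -0.9867)
edge 6: e_6 = (-0.94, -1.10);  n_6 = (-0.7602, +0.6497)
∠(n_2, n_6) = 139.87°
δ = |180° − 139.87°| = 40.13°
40.13° ≤ 2α = 57.62°  →  valid

δ = 40.13°, valid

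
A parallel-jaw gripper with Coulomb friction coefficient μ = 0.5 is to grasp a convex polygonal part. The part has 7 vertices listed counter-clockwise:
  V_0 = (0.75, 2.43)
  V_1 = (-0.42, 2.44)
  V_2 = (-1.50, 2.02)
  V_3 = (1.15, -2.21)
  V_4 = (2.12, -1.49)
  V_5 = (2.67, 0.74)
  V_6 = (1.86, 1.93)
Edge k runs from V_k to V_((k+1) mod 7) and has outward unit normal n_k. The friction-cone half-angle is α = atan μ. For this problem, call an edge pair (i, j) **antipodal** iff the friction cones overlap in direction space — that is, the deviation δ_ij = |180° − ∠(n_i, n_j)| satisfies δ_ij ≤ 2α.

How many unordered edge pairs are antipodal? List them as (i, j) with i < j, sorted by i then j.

α = atan 0.5 = 26.57°;  2α = 53.13°
n_0 = (+0.0085, +1.0000)
n_1 = (-0.3624, +0.9320)
n_2 = (-0.8474, -0.5309)
n_3 = (+0.5960, -0.8030)
n_4 = (+0.9709, -0.2395)
n_5 = (+0.8267, +0.5627)
n_6 = (+0.4107, +0.9118)
  (0,1): δ = 158.26°  ·
  (0,2): δ = 57.44°  ·
  (0,3): δ = 37.08°  ✓
  (0,4): δ = 76.63°  ·
  (0,5): δ = 124.73°  ·
  (0,6): δ = 156.24°  ·
  (1,2): δ = 79.18°  ·
  (1,3): δ = 15.33°  ✓
  (1,4): δ = 54.89°  ·
  (1,5): δ = 102.99°  ·
  (1,6): δ = 134.50°  ·
  (2,3): δ = 85.48°  ·
  (2,4): δ = 45.92°  ✓
  (2,5): δ = 2.18°  ✓
  (2,6): δ = 33.68°  ✓
  (3,4): δ = 140.44°  ·
  (3,5): δ = 92.34°  ·
  (3,6): δ = 60.83°  ·
  (4,5): δ = 131.90°  ·
  (4,6): δ = 100.39°  ·
  (5,6): δ = 148.49°  ·
antipodal pairs: 5

count = 5; pairs: (0,3), (1,3), (2,4), (2,5), (2,6)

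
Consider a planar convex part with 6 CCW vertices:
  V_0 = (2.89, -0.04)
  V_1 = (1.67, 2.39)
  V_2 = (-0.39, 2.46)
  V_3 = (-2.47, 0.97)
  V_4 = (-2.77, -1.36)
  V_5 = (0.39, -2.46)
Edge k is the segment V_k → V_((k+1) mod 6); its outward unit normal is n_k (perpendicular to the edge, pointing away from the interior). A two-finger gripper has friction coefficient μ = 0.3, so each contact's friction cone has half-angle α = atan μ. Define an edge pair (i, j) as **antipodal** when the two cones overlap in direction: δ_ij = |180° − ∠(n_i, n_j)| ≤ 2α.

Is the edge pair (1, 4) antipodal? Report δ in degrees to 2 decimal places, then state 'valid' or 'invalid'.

δ = 17.25°, valid

α = atan 0.3 = 16.70°;  2α = 33.40°
edge 1: e_1 = (-2.06, +0.07);  n_1 = (+0.0340, +0.9994)
edge 4: e_4 = (+3.16, -1.10);  n_4 = (-0.3288, -0.9444)
∠(n_1, n_4) = 162.75°
δ = |180° − 162.75°| = 17.25°
17.25° ≤ 2α = 33.40°  →  valid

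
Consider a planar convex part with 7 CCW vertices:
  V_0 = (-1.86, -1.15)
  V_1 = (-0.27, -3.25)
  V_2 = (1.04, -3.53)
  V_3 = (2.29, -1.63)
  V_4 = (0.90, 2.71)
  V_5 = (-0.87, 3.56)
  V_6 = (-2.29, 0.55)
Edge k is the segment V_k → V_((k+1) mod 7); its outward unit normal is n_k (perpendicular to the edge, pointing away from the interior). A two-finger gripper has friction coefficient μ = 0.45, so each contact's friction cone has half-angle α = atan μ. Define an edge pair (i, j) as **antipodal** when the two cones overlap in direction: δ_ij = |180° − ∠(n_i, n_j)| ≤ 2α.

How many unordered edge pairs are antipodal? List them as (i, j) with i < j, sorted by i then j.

α = atan 0.45 = 24.23°;  2α = 48.46°
n_0 = (-0.7973, -0.6036)
n_1 = (-0.2090, -0.9779)
n_2 = (+0.8354, -0.5496)
n_3 = (+0.9523, +0.3050)
n_4 = (+0.4329, +0.9014)
n_5 = (-0.9044, +0.4267)
n_6 = (-0.9695, -0.2452)
  (0,1): δ = 139.20°  ·
  (0,2): δ = 70.47°  ·
  (0,3): δ = 19.37°  ✓
  (0,4): δ = 27.22°  ✓
  (0,5): δ = 117.61°  ·
  (0,6): δ = 157.06°  ·
  (1,2): δ = 111.28°  ·
  (1,3): δ = 60.18°  ·
  (1,4): δ = 13.59°  ✓
  (1,5): δ = 76.81°  ·
  (1,6): δ = 116.26°  ·
  (2,3): δ = 128.90°  ·
  (2,4): δ = 82.31°  ·
  (2,5): δ = 8.08°  ✓
  (2,6): δ = 47.54°  ✓
  (3,4): δ = 133.41°  ·
  (3,5): δ = 43.02°  ✓
  (3,6): δ = 3.56°  ✓
  (4,5): δ = 89.60°  ·
  (4,6): δ = 50.15°  ·
  (5,6): δ = 140.55°  ·
antipodal pairs: 7

count = 7; pairs: (0,3), (0,4), (1,4), (2,5), (2,6), (3,5), (3,6)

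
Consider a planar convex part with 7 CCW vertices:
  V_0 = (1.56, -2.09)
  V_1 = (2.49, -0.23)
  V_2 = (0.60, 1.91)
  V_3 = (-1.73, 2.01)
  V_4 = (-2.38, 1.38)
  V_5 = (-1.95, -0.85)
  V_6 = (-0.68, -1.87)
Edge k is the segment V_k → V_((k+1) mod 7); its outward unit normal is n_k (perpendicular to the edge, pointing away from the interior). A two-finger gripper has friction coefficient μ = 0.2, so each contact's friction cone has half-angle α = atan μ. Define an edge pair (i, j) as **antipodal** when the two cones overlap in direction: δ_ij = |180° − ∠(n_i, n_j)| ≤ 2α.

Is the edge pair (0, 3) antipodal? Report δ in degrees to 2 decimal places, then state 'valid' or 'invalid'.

α = atan 0.2 = 11.31°;  2α = 22.62°
edge 0: e_0 = (+0.93, +1.86);  n_0 = (+0.8944, -0.4472)
edge 3: e_3 = (-0.65, -0.63);  n_3 = (-0.6960, +0.7181)
∠(n_0, n_3) = 160.67°
δ = |180° − 160.67°| = 19.33°
19.33° ≤ 2α = 22.62°  →  valid

δ = 19.33°, valid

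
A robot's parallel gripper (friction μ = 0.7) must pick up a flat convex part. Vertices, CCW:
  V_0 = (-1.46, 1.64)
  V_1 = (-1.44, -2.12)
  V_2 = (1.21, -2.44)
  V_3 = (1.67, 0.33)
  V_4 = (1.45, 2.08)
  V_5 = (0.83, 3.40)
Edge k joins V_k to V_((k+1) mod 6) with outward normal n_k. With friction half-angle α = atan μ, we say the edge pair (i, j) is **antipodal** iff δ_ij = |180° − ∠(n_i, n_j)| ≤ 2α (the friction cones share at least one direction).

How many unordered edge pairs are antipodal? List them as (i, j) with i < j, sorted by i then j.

count = 7; pairs: (0,2), (0,3), (0,4), (1,4), (1,5), (2,5), (3,5)

α = atan 0.7 = 34.99°;  2α = 69.98°
n_0 = (-1.0000, -0.0053)
n_1 = (-0.1199, -0.9928)
n_2 = (+0.9865, -0.1638)
n_3 = (+0.9922, +0.1247)
n_4 = (+0.9051, +0.4251)
n_5 = (-0.6094, +0.7929)
  (0,1): δ = 97.19°  ·
  (0,2): δ = 9.73°  ✓
  (0,3): δ = 6.86°  ✓
  (0,4): δ = 24.85°  ✓
  (0,5): δ = 127.24°  ·
  (1,2): δ = 92.54°  ·
  (1,3): δ = 75.95°  ·
  (1,4): δ = 57.96°  ✓
  (1,5): δ = 44.43°  ✓
  (2,3): δ = 163.41°  ·
  (2,4): δ = 145.41°  ·
  (2,5): δ = 43.03°  ✓
  (3,4): δ = 162.01°  ·
  (3,5): δ = 59.62°  ✓
  (4,5): δ = 77.61°  ·
antipodal pairs: 7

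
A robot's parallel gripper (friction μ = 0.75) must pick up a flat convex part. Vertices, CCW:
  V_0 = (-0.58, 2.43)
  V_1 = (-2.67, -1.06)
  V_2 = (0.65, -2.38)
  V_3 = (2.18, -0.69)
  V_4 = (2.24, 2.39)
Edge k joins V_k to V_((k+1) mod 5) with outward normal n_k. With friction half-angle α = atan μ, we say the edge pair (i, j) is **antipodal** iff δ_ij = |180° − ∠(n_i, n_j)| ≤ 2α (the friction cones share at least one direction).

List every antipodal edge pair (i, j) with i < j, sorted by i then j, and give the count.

α = atan 0.75 = 36.87°;  2α = 73.74°
n_0 = (-0.8579, +0.5138)
n_1 = (-0.3695, -0.9292)
n_2 = (+0.7413, -0.6711)
n_3 = (+0.9998, -0.0195)
n_4 = (+0.0142, +0.9999)
  (0,1): δ = 80.77°  ·
  (0,2): δ = 11.24°  ✓
  (0,3): δ = 29.80°  ✓
  (0,4): δ = 120.10°  ·
  (1,2): δ = 110.47°  ·
  (1,3): δ = 69.43°  ✓
  (1,4): δ = 20.87°  ✓
  (2,3): δ = 138.96°  ·
  (2,4): δ = 48.66°  ✓
  (3,4): δ = 89.70°  ·
antipodal pairs: 5

count = 5; pairs: (0,2), (0,3), (1,3), (1,4), (2,4)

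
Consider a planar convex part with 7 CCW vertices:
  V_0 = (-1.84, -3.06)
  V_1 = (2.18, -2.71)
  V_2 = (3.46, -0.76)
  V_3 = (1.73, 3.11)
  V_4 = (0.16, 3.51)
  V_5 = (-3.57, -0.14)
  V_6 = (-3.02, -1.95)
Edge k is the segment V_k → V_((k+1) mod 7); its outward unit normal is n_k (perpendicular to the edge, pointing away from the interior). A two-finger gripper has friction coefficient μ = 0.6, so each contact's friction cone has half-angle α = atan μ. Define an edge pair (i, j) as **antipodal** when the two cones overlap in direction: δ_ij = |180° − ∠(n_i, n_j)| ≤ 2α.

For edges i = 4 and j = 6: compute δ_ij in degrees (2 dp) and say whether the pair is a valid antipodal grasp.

α = atan 0.6 = 30.96°;  2α = 61.93°
edge 4: e_4 = (-3.73, -3.65);  n_4 = (-0.6994, +0.7147)
edge 6: e_6 = (+1.18, -1.11);  n_6 = (-0.6852, -0.7284)
∠(n_4, n_6) = 92.37°
δ = |180° − 92.37°| = 87.63°
87.63° > 2α = 61.93°  →  invalid

δ = 87.63°, invalid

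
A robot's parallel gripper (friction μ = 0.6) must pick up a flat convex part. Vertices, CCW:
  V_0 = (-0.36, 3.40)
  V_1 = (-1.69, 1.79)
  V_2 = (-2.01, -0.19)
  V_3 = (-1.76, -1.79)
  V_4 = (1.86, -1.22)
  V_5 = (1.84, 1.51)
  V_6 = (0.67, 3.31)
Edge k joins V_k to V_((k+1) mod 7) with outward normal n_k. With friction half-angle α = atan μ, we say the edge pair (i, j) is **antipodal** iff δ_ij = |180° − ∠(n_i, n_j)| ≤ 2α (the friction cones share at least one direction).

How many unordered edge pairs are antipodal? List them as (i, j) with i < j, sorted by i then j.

count = 7; pairs: (0,3), (0,4), (1,4), (1,5), (2,4), (2,5), (3,6)

α = atan 0.6 = 30.96°;  2α = 61.93°
n_0 = (-0.7710, +0.6369)
n_1 = (-0.9872, +0.1595)
n_2 = (-0.9880, -0.1544)
n_3 = (+0.1555, -0.9878)
n_4 = (+1.0000, +0.0073)
n_5 = (+0.8384, +0.5450)
n_6 = (+0.0870, +0.9962)
  (0,1): δ = 149.62°  ·
  (0,2): δ = 131.56°  ·
  (0,3): δ = 41.49°  ✓
  (0,4): δ = 39.98°  ✓
  (0,5): δ = 72.58°  ·
  (0,6): δ = 124.57°  ·
  (1,2): δ = 161.94°  ·
  (1,3): δ = 71.87°  ·
  (1,4): δ = 9.60°  ✓
  (1,5): δ = 42.20°  ✓
  (1,6): δ = 94.19°  ·
  (2,3): δ = 89.93°  ·
  (2,4): δ = 8.46°  ✓
  (2,5): δ = 24.14°  ✓
  (2,6): δ = 76.13°  ·
  (3,4): δ = 98.53°  ·
  (3,5): δ = 65.92°  ·
  (3,6): δ = 13.94°  ✓
  (4,5): δ = 147.40°  ·
  (4,6): δ = 95.41°  ·
  (5,6): δ = 128.02°  ·
antipodal pairs: 7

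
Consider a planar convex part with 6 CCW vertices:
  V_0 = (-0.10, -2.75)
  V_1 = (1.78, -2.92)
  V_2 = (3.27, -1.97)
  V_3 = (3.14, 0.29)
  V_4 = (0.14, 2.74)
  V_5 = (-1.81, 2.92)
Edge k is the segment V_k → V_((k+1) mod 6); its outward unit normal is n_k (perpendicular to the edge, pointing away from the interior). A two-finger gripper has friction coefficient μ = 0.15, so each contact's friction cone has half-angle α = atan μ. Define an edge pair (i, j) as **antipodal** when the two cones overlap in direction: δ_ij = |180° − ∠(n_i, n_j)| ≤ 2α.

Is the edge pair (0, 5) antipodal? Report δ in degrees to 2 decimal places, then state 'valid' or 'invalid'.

α = atan 0.15 = 8.53°;  2α = 17.06°
edge 0: e_0 = (+1.88, -0.17);  n_0 = (-0.0901, -0.9959)
edge 5: e_5 = (+1.71, -5.67);  n_5 = (-0.9574, -0.2887)
∠(n_0, n_5) = 68.05°
δ = |180° − 68.05°| = 111.95°
111.95° > 2α = 17.06°  →  invalid

δ = 111.95°, invalid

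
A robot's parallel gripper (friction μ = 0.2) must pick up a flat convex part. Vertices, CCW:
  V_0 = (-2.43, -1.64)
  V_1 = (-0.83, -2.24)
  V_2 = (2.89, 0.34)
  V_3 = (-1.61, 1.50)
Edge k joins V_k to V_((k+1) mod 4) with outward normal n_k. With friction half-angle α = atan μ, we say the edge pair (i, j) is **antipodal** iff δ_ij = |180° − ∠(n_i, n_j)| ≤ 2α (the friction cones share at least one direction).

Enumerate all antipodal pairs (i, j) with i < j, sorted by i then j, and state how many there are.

count = 1; pairs: (0,2)

α = atan 0.2 = 11.31°;  2α = 22.62°
n_0 = (-0.3511, -0.9363)
n_1 = (+0.5699, -0.8217)
n_2 = (+0.2496, +0.9683)
n_3 = (-0.9676, +0.2527)
  (0,1): δ = 124.70°  ·
  (0,2): δ = 6.10°  ✓
  (0,3): δ = 95.92°  ·
  (1,2): δ = 49.20°  ·
  (1,3): δ = 40.62°  ·
  (2,3): δ = 90.18°  ·
antipodal pairs: 1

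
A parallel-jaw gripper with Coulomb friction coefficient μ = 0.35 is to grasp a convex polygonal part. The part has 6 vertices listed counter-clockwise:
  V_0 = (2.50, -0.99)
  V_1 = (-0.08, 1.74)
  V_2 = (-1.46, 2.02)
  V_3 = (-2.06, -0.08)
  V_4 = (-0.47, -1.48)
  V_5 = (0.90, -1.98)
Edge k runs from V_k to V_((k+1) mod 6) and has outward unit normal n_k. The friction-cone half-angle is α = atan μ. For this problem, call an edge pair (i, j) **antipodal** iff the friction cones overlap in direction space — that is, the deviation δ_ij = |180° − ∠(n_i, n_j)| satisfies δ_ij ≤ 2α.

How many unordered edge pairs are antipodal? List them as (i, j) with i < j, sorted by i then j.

α = atan 0.35 = 19.29°;  2α = 38.58°
n_0 = (+0.7268, +0.6869)
n_1 = (+0.1988, +0.9800)
n_2 = (-0.9615, +0.2747)
n_3 = (-0.6608, -0.7505)
n_4 = (-0.3428, -0.9394)
n_5 = (+0.5262, -0.8504)
  (0,1): δ = 144.85°  ·
  (0,2): δ = 59.33°  ·
  (0,3): δ = 5.25°  ✓
  (0,4): δ = 26.57°  ✓
  (0,5): δ = 78.37°  ·
  (1,2): δ = 94.48°  ·
  (1,3): δ = 29.89°  ✓
  (1,4): δ = 8.58°  ✓
  (1,5): δ = 43.22°  ·
  (2,3): δ = 115.42°  ·
  (2,4): δ = 94.10°  ·
  (2,5): δ = 42.31°  ·
  (3,4): δ = 158.69°  ·
  (3,5): δ = 106.89°  ·
  (4,5): δ = 128.20°  ·
antipodal pairs: 4

count = 4; pairs: (0,3), (0,4), (1,3), (1,4)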